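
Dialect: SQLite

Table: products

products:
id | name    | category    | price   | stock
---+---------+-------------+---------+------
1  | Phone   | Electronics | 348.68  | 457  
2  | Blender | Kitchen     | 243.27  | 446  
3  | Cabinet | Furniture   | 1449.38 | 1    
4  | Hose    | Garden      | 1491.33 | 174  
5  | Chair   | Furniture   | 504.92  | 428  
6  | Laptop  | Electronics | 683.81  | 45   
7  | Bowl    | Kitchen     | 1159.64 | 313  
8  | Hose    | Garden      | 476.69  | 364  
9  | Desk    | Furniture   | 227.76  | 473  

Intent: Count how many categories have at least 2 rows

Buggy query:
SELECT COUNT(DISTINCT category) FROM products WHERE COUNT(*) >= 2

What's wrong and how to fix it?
Bug: WHERE filters individual rows, not groups, so a group-level COUNT is invalid there

Fix: Use a subquery that GROUPs and filters with HAVING, then count its rows

Corrected query:
SELECT COUNT(*) FROM (SELECT category FROM products GROUP BY category HAVING COUNT(*) >= 2)

Result:
COUNT(*)
--------
4       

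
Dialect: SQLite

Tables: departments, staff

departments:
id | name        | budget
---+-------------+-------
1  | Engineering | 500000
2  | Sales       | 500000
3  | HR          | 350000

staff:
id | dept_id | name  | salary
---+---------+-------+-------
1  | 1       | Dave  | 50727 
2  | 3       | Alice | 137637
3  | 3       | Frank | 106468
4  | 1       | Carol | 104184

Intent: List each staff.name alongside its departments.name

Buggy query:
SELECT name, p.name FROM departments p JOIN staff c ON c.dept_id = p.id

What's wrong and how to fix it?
Bug: 'name' exists in both joined tables, so the database can't tell which one is meant

Fix: Prefix ambiguous columns with the table alias

Corrected query:
SELECT c.name, p.name FROM departments p JOIN staff c ON c.dept_id = p.id

Result:
name  | name       
------+------------
Dave  | Engineering
Alice | HR         
Frank | HR         
Carol | Engineering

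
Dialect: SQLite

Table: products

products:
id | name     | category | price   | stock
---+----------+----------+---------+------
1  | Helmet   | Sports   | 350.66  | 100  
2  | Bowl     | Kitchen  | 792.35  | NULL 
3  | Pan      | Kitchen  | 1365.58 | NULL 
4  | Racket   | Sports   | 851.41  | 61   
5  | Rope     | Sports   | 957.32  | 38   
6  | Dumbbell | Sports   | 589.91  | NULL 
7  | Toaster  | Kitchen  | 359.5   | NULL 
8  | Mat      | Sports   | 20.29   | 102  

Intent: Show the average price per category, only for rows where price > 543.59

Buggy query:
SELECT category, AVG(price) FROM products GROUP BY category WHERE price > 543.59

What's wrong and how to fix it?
Bug: WHERE cannot follow GROUP BY

Fix: Place WHERE between FROM and GROUP BY

Corrected query:
SELECT category, AVG(price) FROM products WHERE price > 543.59 GROUP BY category

Result:
category | AVG(price)
---------+-----------
Kitchen  | 1078.965  
Sports   | 799.546667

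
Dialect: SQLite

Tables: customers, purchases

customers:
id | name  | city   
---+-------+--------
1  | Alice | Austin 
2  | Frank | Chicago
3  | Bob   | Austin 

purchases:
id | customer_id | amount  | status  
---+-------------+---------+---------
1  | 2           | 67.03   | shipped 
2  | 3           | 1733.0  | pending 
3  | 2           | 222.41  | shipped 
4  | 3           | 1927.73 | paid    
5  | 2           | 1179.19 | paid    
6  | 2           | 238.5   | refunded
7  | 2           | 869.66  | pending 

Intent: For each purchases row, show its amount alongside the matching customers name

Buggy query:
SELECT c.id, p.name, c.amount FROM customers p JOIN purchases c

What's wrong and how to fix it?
Bug: Missing join condition: each purchases row is matched to all customers rows instead of just its own

Fix: Specify the join condition linking the foreign key to the parent id

Corrected query:
SELECT c.id, p.name, c.amount FROM customers p JOIN purchases c ON c.customer_id = p.id

Result:
id | name  | amount 
---+-------+--------
1  | Frank | 67.03  
2  | Bob   | 1733   
3  | Frank | 222.41 
4  | Bob   | 1927.73
5  | Frank | 1179.19
6  | Frank | 238.5  
7  | Frank | 869.66 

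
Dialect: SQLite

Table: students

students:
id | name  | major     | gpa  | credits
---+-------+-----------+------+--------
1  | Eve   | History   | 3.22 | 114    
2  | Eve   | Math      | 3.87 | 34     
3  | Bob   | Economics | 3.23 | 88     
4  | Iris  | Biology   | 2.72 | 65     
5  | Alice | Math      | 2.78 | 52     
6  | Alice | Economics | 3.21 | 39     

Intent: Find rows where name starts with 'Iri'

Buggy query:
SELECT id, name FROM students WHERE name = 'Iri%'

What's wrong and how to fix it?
Bug: '=' compares the literal string including the % character; pattern matching needs LIKE

Fix: Replace '=' with LIKE so 'Iri%' is treated as a pattern

Corrected query:
SELECT id, name FROM students WHERE name LIKE 'Iri%'

Result:
id | name
---+-----
4  | Iris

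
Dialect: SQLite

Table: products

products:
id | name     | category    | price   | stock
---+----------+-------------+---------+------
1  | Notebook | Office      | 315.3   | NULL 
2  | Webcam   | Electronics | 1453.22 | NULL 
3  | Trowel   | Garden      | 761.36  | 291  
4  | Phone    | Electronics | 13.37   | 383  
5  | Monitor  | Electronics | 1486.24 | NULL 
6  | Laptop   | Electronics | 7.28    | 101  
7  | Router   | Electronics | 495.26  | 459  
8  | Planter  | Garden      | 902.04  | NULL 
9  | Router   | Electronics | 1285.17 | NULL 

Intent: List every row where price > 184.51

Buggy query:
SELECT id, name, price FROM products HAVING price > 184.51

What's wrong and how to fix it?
Bug: This is a non-aggregate query (no GROUP BY, no aggregates), so in SQLite the HAVING clause is invalid here; a row-level condition belongs in WHERE

Fix: Replace HAVING with WHERE since the condition applies to individual rows

Corrected query:
SELECT id, name, price FROM products WHERE price > 184.51

Result:
id | name     | price  
---+----------+--------
1  | Notebook | 315.3  
2  | Webcam   | 1453.22
3  | Trowel   | 761.36 
5  | Monitor  | 1486.24
7  | Router   | 495.26 
8  | Planter  | 902.04 
9  | Router   | 1285.17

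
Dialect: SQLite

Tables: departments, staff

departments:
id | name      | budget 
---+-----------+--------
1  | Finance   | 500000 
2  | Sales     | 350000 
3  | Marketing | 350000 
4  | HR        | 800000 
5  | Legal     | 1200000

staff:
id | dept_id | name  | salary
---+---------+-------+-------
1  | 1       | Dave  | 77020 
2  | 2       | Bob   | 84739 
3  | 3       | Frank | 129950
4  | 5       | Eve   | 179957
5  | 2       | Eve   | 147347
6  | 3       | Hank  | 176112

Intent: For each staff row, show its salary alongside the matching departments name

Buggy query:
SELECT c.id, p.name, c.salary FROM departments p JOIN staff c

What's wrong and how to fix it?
Bug: Missing join condition: each staff row is matched to all departments rows instead of just its own

Fix: Specify the join condition linking the foreign key to the parent id

Corrected query:
SELECT c.id, p.name, c.salary FROM departments p JOIN staff c ON c.dept_id = p.id

Result:
id | name      | salary
---+-----------+-------
1  | Finance   | 77020 
2  | Sales     | 84739 
3  | Marketing | 129950
4  | Legal     | 179957
5  | Sales     | 147347
6  | Marketing | 176112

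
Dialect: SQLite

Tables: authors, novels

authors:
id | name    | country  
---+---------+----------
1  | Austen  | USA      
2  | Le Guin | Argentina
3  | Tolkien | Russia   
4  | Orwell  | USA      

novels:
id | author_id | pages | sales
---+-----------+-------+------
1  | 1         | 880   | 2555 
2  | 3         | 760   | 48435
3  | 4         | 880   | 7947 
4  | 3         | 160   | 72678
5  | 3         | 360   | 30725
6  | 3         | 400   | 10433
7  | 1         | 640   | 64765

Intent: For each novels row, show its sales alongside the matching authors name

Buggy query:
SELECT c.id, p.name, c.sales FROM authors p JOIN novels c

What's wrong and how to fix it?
Bug: JOIN with no ON clause produces a cartesian product; every novels row pairs with every authors row

Fix: Specify the join condition linking the foreign key to the parent id

Corrected query:
SELECT c.id, p.name, c.sales FROM authors p JOIN novels c ON c.author_id = p.id

Result:
id | name    | sales
---+---------+------
1  | Austen  | 2555 
2  | Tolkien | 48435
3  | Orwell  | 7947 
4  | Tolkien | 72678
5  | Tolkien | 30725
6  | Tolkien | 10433
7  | Austen  | 64765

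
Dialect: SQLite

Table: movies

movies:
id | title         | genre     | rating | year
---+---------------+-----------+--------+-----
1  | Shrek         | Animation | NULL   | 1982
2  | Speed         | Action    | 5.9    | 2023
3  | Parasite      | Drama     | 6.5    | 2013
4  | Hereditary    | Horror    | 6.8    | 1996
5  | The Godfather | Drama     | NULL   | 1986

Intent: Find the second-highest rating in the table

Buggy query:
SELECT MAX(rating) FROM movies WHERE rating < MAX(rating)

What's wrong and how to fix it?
Bug: MAX(rating) on the right of the comparison is an aggregate-in-WHERE error

Fix: Compute the overall MAX in a subquery, then take MAX of rows below it

Corrected query:
SELECT MAX(rating) FROM movies WHERE rating < (SELECT MAX(rating) FROM movies)

Result:
MAX(rating)
-----------
6.5        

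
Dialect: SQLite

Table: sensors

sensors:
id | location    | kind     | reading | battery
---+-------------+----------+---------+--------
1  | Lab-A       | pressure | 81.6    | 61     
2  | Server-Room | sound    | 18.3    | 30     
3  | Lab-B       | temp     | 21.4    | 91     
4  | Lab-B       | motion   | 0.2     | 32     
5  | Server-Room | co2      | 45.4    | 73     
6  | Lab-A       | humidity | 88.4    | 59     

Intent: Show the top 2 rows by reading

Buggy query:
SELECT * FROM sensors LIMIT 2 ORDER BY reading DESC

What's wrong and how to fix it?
Bug: LIMIT must come after ORDER BY

Fix: Sort with ORDER BY, then apply LIMIT

Corrected query:
SELECT * FROM sensors ORDER BY reading DESC LIMIT 2

Result:
id | location | kind     | reading | battery
---+----------+----------+---------+--------
6  | Lab-A    | humidity | 88.4    | 59     
1  | Lab-A    | pressure | 81.6    | 61     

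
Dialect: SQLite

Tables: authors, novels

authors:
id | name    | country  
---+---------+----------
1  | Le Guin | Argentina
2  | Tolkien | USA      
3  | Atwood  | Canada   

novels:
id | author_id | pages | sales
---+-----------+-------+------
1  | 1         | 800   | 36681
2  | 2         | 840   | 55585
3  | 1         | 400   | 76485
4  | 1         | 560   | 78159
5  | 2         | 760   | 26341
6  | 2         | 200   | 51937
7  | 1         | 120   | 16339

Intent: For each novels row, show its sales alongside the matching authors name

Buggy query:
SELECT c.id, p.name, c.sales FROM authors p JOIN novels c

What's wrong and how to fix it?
Bug: Missing join condition: each novels row is matched to all authors rows instead of just its own

Fix: Specify the join condition linking the foreign key to the parent id

Corrected query:
SELECT c.id, p.name, c.sales FROM authors p JOIN novels c ON c.author_id = p.id

Result:
id | name    | sales
---+---------+------
1  | Le Guin | 36681
2  | Tolkien | 55585
3  | Le Guin | 76485
4  | Le Guin | 78159
5  | Tolkien | 26341
6  | Tolkien | 51937
7  | Le Guin | 16339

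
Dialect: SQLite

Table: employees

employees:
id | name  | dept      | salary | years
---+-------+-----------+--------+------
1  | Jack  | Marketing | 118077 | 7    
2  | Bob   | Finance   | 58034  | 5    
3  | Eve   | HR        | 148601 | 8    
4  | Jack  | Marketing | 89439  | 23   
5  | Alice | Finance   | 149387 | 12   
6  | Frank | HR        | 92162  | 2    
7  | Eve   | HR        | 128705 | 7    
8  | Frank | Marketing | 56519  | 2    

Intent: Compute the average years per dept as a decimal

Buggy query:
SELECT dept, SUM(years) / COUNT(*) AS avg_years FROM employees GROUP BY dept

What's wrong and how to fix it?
Bug: SUM(years) and COUNT(*) are both integers; the division truncates the fractional part

Fix: Multiply by 1.0 (or CAST to REAL) to force floating-point division

Corrected query:
SELECT dept, SUM(years) * 1.0 / COUNT(*) AS avg_years FROM employees GROUP BY dept

Result:
dept      | avg_years
----------+----------
Finance   | 8.5      
HR        | 5.666667 
Marketing | 10.666667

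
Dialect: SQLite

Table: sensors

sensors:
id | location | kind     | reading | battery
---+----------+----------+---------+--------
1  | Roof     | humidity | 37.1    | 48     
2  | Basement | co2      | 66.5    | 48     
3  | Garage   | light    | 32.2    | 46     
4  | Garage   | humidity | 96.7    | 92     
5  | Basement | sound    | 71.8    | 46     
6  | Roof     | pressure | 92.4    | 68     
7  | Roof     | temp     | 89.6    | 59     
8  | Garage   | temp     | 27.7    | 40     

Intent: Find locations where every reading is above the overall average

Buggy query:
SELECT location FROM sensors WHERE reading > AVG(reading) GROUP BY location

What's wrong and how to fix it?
Bug: AVG() is an aggregate; it can't sit directly in WHERE

Fix: Use a subquery for AVG and a HAVING MIN(...) filter so the condition holds for every row in the group

Corrected query:
SELECT location FROM sensors GROUP BY location HAVING MIN(reading) > (SELECT AVG(reading) FROM sensors)

Result:
location
--------
Basement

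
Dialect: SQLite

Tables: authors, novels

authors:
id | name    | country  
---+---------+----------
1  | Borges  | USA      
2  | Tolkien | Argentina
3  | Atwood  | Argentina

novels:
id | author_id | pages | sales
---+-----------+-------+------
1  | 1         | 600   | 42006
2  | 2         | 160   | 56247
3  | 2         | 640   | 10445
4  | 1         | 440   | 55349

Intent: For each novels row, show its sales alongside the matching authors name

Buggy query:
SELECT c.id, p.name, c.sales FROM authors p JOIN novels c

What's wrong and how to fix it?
Bug: JOIN with no ON clause produces a cartesian product; every novels row pairs with every authors row

Fix: Add ON c.author_id = p.id to the JOIN

Corrected query:
SELECT c.id, p.name, c.sales FROM authors p JOIN novels c ON c.author_id = p.id

Result:
id | name    | sales
---+---------+------
1  | Borges  | 42006
2  | Tolkien | 56247
3  | Tolkien | 10445
4  | Borges  | 55349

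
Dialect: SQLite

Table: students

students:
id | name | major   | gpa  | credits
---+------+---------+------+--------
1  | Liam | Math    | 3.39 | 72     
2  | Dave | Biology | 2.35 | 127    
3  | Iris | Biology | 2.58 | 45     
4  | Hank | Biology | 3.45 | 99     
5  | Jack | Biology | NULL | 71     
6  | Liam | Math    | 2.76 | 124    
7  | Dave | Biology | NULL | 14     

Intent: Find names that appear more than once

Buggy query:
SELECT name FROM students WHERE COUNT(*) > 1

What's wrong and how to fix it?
Bug: COUNT(*) is an aggregate and cannot be used in WHERE

Fix: GROUP BY name, then filter groups with HAVING COUNT(*) > 1

Corrected query:
SELECT name FROM students GROUP BY name HAVING COUNT(*) > 1

Result:
name
----
Dave
Liam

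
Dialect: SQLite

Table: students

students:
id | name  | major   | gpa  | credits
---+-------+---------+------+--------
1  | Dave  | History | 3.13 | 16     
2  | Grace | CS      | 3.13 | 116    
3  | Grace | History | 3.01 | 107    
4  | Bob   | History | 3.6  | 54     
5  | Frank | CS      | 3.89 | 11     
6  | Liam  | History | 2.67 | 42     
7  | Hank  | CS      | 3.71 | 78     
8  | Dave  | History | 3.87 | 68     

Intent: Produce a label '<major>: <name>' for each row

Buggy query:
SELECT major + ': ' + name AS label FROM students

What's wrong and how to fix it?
Bug: SQLite uses || for string concatenation; + coerces text to numbers (yielding 0)

Fix: Use the || operator for string concatenation

Corrected query:
SELECT major || ': ' || name AS label FROM students

Result:
label         
--------------
History: Dave 
CS: Grace     
History: Grace
History: Bob  
CS: Frank     
History: Liam 
CS: Hank      
History: Dave 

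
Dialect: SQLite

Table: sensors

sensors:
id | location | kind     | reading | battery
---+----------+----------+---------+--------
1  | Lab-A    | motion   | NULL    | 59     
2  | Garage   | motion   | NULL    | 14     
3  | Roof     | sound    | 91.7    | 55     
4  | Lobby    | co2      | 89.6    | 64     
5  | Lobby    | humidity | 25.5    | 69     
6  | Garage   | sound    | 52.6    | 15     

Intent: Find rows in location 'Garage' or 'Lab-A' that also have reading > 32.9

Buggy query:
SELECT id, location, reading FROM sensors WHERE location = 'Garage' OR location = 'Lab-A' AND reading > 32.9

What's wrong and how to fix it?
Bug: Without parentheses, AND is evaluated before OR, so the reading filter only applies to the 'Lab-A' branch

Fix: Add parentheses around the OR so the AND applies to both alternatives

Corrected query:
SELECT id, location, reading FROM sensors WHERE (location = 'Garage' OR location = 'Lab-A') AND reading > 32.9

Result:
id | location | reading
---+----------+--------
6  | Garage   | 52.6   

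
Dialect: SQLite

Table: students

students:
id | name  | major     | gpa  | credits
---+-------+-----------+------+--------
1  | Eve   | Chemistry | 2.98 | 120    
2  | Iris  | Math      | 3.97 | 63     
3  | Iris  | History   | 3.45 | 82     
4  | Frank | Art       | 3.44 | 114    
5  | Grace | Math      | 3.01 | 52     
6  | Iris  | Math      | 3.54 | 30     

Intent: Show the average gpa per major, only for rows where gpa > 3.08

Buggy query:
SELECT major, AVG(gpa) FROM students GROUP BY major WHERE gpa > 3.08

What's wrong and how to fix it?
Bug: WHERE cannot follow GROUP BY

Fix: Move the WHERE clause before GROUP BY

Corrected query:
SELECT major, AVG(gpa) FROM students WHERE gpa > 3.08 GROUP BY major

Result:
major   | AVG(gpa)
--------+---------
Art     | 3.44    
History | 3.45    
Math    | 3.755   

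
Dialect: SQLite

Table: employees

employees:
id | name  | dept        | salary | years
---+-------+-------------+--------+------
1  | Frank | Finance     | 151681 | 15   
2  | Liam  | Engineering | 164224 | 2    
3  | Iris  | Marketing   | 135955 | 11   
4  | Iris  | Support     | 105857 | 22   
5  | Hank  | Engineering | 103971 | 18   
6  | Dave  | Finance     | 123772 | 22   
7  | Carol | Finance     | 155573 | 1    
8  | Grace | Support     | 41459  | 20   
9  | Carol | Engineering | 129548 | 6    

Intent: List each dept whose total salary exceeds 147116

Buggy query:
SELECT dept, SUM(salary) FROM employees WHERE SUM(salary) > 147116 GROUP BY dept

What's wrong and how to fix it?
Bug: Aggregate functions cannot appear in a WHERE clause

Fix: Use HAVING (which filters groups after aggregation) instead of WHERE

Corrected query:
SELECT dept, SUM(salary) FROM employees GROUP BY dept HAVING SUM(salary) > 147116

Result:
dept        | SUM(salary)
------------+------------
Engineering | 397743     
Finance     | 431026     
Support     | 147316     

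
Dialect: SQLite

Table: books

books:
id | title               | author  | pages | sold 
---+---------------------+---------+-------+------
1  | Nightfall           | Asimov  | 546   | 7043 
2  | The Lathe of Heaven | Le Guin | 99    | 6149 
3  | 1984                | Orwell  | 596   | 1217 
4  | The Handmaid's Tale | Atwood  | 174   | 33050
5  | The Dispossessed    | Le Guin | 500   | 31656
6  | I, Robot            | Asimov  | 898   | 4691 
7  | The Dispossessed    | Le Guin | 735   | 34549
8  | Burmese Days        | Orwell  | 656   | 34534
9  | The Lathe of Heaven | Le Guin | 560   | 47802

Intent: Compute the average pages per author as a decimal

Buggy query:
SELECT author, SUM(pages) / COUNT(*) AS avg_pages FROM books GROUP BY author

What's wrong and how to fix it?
Bug: SUM(pages) and COUNT(*) are both integers; the division truncates the fractional part

Fix: Cast one side to REAL so the division keeps the fractional part

Corrected query:
SELECT author, SUM(pages) * 1.0 / COUNT(*) AS avg_pages FROM books GROUP BY author

Result:
author  | avg_pages
--------+----------
Asimov  | 722      
Atwood  | 174      
Le Guin | 473.5    
Orwell  | 626      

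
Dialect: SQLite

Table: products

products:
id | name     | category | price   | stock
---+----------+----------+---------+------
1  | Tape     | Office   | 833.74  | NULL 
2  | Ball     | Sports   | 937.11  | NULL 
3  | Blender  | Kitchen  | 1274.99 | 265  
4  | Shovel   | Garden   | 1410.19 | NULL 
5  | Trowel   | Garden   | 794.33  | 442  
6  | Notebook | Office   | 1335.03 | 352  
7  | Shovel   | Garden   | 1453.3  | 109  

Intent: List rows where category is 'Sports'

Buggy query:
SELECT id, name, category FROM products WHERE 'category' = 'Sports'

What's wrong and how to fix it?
Bug: Single quotes denote string literals in SQL; the column name is being compared as a constant string

Fix: Reference the column as category without single quotes

Corrected query:
SELECT id, name, category FROM products WHERE category = 'Sports'

Result:
id | name | category
---+------+---------
2  | Ball | Sports  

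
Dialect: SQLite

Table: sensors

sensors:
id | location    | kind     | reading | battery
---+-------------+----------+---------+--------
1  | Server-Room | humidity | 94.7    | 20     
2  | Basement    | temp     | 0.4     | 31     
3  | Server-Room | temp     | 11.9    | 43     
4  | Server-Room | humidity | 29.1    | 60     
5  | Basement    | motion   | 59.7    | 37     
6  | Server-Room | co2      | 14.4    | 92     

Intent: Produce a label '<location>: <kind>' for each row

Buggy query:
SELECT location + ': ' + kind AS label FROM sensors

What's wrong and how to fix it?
Bug: SQLite uses || for string concatenation; + coerces text to numbers (yielding 0)

Fix: Replace + with || to concatenate text

Corrected query:
SELECT location || ': ' || kind AS label FROM sensors

Result:
label                
---------------------
Server-Room: humidity
Basement: temp       
Server-Room: temp    
Server-Room: humidity
Basement: motion     
Server-Room: co2     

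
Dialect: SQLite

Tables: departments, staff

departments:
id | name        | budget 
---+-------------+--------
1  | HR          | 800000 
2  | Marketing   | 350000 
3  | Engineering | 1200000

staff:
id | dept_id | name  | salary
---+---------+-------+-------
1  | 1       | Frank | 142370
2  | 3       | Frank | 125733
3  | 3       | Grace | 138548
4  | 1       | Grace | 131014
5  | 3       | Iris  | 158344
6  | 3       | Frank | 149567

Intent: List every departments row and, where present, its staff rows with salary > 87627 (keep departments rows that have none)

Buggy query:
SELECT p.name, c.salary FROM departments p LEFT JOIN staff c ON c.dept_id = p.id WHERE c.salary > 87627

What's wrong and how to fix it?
Bug: A WHERE condition on the right-hand table after LEFT JOIN drops unmatched parents

Fix: Put 'c.salary > 87627' in the JOIN's ON clause instead of WHERE

Corrected query:
SELECT p.name, c.salary FROM departments p LEFT JOIN staff c ON c.dept_id = p.id AND c.salary > 87627

Result:
name        | salary
------------+-------
HR          | 131014
HR          | 142370
Marketing   | NULL  
Engineering | 125733
Engineering | 138548
Engineering | 149567
Engineering | 158344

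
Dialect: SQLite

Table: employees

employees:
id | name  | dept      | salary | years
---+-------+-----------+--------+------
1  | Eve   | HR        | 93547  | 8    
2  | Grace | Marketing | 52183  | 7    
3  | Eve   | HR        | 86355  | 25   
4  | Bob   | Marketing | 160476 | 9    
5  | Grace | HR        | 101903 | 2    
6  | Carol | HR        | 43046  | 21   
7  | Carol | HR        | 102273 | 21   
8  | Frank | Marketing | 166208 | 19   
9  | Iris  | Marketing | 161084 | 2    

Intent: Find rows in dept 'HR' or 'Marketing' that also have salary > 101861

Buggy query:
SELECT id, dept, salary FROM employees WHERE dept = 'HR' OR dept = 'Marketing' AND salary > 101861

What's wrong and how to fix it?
Bug: Without parentheses, AND is evaluated before OR, so the salary filter only applies to the 'Marketing' branch

Fix: Group the OR with parentheses (or use IN), then AND the threshold

Corrected query:
SELECT id, dept, salary FROM employees WHERE (dept = 'HR' OR dept = 'Marketing') AND salary > 101861

Result:
id | dept      | salary
---+-----------+-------
4  | Marketing | 160476
5  | HR        | 101903
7  | HR        | 102273
8  | Marketing | 166208
9  | Marketing | 161084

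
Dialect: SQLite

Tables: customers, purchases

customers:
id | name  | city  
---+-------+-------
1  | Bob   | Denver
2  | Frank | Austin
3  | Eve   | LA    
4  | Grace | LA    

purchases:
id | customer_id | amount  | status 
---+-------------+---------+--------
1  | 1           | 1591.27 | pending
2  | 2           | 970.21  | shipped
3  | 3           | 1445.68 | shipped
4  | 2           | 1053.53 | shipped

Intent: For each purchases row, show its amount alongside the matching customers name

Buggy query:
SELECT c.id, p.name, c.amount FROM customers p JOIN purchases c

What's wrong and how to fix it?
Bug: Missing join condition: each purchases row is matched to all customers rows instead of just its own

Fix: Add ON c.customer_id = p.id to the JOIN

Corrected query:
SELECT c.id, p.name, c.amount FROM customers p JOIN purchases c ON c.customer_id = p.id

Result:
id | name  | amount 
---+-------+--------
1  | Bob   | 1591.27
2  | Frank | 970.21 
3  | Eve   | 1445.68
4  | Frank | 1053.53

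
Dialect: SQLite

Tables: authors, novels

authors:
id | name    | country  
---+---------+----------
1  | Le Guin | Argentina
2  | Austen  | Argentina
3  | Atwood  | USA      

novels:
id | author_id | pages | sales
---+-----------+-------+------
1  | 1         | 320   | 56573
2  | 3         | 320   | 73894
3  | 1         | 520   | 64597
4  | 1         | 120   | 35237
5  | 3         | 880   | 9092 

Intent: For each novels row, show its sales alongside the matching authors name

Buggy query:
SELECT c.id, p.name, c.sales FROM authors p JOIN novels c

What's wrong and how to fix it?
Bug: JOIN with no ON clause produces a cartesian product; every novels row pairs with every authors row

Fix: Specify the join condition linking the foreign key to the parent id

Corrected query:
SELECT c.id, p.name, c.sales FROM authors p JOIN novels c ON c.author_id = p.id

Result:
id | name    | sales
---+---------+------
1  | Le Guin | 56573
2  | Atwood  | 73894
3  | Le Guin | 64597
4  | Le Guin | 35237
5  | Atwood  | 9092 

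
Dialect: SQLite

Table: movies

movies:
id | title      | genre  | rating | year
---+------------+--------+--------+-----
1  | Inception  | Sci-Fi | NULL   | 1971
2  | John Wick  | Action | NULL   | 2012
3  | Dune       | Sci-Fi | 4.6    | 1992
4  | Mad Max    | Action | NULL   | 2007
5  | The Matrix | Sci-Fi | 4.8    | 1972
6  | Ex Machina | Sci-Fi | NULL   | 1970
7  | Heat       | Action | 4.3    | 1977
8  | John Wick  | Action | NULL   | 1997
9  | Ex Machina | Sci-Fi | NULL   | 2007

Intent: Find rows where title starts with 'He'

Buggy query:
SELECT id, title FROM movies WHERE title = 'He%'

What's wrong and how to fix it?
Bug: Wildcards only work with LIKE; '=' treats '%' as a literal character

Fix: Replace '=' with LIKE so 'He%' is treated as a pattern

Corrected query:
SELECT id, title FROM movies WHERE title LIKE 'He%'

Result:
id | title
---+------
7  | Heat 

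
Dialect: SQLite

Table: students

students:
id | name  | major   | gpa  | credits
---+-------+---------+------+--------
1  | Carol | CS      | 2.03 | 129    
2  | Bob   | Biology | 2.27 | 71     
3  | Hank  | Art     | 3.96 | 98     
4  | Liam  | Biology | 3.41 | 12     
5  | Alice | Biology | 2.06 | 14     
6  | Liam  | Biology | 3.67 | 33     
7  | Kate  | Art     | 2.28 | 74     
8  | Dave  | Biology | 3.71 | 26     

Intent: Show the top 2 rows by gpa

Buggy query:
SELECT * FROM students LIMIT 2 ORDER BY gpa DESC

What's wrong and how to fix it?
Bug: LIMIT must come after ORDER BY

Fix: Sort with ORDER BY, then apply LIMIT

Corrected query:
SELECT * FROM students ORDER BY gpa DESC LIMIT 2

Result:
id | name | major   | gpa  | credits
---+------+---------+------+--------
3  | Hank | Art     | 3.96 | 98     
8  | Dave | Biology | 3.71 | 26     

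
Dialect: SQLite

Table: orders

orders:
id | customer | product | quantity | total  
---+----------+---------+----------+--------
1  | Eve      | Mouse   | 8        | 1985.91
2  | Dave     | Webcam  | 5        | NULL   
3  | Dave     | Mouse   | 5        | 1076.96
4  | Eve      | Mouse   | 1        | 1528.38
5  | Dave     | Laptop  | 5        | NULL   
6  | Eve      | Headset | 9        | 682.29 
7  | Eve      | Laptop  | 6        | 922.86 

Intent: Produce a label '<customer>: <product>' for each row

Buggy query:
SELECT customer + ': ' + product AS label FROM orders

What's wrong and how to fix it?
Bug: SQLite uses || for string concatenation; + coerces text to numbers (yielding 0)

Fix: Use the || operator for string concatenation

Corrected query:
SELECT customer || ': ' || product AS label FROM orders

Result:
label       
------------
Eve: Mouse  
Dave: Webcam
Dave: Mouse 
Eve: Mouse  
Dave: Laptop
Eve: Headset
Eve: Laptop 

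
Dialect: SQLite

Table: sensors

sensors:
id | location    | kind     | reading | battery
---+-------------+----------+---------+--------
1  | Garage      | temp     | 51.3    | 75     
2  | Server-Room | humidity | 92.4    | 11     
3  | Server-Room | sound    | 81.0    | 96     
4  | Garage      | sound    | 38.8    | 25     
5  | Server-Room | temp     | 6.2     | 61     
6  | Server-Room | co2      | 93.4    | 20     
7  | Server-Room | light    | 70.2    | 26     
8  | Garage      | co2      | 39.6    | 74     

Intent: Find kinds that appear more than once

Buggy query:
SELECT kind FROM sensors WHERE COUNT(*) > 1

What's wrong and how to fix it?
Bug: WHERE can't reference COUNT(*); aggregates are computed after WHERE

Fix: GROUP BY kind, then filter groups with HAVING COUNT(*) > 1

Corrected query:
SELECT kind FROM sensors GROUP BY kind HAVING COUNT(*) > 1

Result:
kind 
-----
co2  
sound
temp 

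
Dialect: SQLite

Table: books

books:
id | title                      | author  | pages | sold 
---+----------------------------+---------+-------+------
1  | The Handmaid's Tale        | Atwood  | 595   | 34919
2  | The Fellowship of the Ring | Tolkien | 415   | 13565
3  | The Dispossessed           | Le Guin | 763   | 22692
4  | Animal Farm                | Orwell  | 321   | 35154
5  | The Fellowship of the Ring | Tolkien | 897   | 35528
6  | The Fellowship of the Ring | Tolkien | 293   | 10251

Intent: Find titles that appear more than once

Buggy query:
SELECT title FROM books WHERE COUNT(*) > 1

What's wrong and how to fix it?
Bug: WHERE can't reference COUNT(*); aggregates are computed after WHERE

Fix: GROUP BY title, then filter groups with HAVING COUNT(*) > 1

Corrected query:
SELECT title FROM books GROUP BY title HAVING COUNT(*) > 1

Result:
title                     
--------------------------
The Fellowship of the Ring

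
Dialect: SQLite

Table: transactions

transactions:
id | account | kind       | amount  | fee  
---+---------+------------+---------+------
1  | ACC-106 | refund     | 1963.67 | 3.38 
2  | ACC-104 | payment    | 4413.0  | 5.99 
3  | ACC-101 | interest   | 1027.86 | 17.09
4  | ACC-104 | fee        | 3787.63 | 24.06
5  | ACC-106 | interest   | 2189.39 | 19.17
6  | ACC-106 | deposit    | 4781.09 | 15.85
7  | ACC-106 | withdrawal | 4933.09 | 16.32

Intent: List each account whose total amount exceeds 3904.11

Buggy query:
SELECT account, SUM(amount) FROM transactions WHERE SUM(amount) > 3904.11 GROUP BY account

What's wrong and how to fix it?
Bug: Aggregate functions cannot appear in a WHERE clause

Fix: Move the aggregate condition to a HAVING clause

Corrected query:
SELECT account, SUM(amount) FROM transactions GROUP BY account HAVING SUM(amount) > 3904.11

Result:
account | SUM(amount)
--------+------------
ACC-104 | 8200.63    
ACC-106 | 13867.24   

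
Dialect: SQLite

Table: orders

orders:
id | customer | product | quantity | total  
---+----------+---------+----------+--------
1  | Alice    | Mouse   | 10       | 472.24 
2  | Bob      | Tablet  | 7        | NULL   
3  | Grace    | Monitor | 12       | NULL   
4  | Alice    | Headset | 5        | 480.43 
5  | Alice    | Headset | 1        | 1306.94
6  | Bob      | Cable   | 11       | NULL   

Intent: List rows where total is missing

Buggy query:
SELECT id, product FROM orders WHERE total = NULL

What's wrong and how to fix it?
Bug: Comparing to NULL with '=' never matches; NULL = NULL is unknown, not true

Fix: Use IS NULL to test for NULL

Corrected query:
SELECT id, product FROM orders WHERE total IS NULL

Result:
id | product
---+--------
2  | Tablet 
3  | Monitor
6  | Cable  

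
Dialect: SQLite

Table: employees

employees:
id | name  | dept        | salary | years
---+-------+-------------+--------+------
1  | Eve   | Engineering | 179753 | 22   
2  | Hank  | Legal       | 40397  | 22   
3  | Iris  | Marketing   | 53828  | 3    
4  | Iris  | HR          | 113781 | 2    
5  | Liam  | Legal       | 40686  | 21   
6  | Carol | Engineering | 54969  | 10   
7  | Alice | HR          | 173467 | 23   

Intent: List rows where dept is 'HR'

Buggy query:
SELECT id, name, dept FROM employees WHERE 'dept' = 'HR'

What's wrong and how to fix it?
Bug: Single quotes denote string literals in SQL; the column name is being compared as a constant string

Fix: Reference the column as dept without single quotes

Corrected query:
SELECT id, name, dept FROM employees WHERE dept = 'HR'

Result:
id | name  | dept
---+-------+-----
4  | Iris  | HR  
7  | Alice | HR  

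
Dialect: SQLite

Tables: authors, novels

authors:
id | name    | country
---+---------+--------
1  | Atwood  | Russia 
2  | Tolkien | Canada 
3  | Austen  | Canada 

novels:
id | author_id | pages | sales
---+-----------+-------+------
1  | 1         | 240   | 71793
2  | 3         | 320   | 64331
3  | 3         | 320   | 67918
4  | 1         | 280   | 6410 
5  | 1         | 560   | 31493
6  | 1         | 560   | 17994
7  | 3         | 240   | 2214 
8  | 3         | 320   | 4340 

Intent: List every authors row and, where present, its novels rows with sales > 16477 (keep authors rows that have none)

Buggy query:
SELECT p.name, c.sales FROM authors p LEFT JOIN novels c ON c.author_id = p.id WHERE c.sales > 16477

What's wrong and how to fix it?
Bug: Filtering c.sales in WHERE discards the NULL rows produced by LEFT JOIN, turning it into an inner join

Fix: Move the right-table condition into the ON clause so unmatched parents are kept

Corrected query:
SELECT p.name, c.sales FROM authors p LEFT JOIN novels c ON c.author_id = p.id AND c.sales > 16477

Result:
name    | sales
--------+------
Atwood  | 17994
Atwood  | 31493
Atwood  | 71793
Tolkien | NULL 
Austen  | 64331
Austen  | 67918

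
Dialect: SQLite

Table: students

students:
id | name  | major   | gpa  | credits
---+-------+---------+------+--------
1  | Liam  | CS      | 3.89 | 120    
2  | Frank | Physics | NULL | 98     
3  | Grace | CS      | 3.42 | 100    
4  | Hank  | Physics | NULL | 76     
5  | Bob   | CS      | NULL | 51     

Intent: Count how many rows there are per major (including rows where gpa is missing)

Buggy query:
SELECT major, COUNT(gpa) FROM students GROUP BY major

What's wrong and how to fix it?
Bug: COUNT(gpa) skips NULLs, so groups with missing gpa are undercounted

Fix: Replace COUNT(gpa) with COUNT(*)

Corrected query:
SELECT major, COUNT(*) FROM students GROUP BY major

Result:
major   | COUNT(*)
--------+---------
CS      | 3       
Physics | 2       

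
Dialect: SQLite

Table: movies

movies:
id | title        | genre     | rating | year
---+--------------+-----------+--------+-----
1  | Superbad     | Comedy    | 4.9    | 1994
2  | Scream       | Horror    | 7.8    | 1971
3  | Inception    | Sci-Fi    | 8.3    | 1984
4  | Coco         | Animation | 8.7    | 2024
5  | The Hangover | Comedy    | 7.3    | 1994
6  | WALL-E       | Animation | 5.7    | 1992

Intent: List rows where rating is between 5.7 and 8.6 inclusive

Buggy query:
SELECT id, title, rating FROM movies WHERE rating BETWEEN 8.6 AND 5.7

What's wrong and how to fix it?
Bug: BETWEEN expects the lower bound first; with 8.6 AND 5.7 the range is empty

Fix: Swap the bounds so the smaller value comes first

Corrected query:
SELECT id, title, rating FROM movies WHERE rating BETWEEN 5.7 AND 8.6

Result:
id | title        | rating
---+--------------+-------
2  | Scream       | 7.8   
3  | Inception    | 8.3   
5  | The Hangover | 7.3   
6  | WALL-E       | 5.7   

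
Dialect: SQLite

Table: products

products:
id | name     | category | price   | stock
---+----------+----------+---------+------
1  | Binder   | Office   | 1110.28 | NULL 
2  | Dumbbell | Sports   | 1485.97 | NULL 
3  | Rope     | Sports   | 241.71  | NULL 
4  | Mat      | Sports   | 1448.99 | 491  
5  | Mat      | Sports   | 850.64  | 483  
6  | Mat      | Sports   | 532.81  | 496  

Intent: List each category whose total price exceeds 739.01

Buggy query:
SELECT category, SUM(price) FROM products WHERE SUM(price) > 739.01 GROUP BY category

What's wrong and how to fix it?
Bug: WHERE runs before GROUP BY, so aggregates aren't available there

Fix: Use HAVING (which filters groups after aggregation) instead of WHERE

Corrected query:
SELECT category, SUM(price) FROM products GROUP BY category HAVING SUM(price) > 739.01

Result:
category | SUM(price)
---------+-----------
Office   | 1110.28   
Sports   | 4560.12   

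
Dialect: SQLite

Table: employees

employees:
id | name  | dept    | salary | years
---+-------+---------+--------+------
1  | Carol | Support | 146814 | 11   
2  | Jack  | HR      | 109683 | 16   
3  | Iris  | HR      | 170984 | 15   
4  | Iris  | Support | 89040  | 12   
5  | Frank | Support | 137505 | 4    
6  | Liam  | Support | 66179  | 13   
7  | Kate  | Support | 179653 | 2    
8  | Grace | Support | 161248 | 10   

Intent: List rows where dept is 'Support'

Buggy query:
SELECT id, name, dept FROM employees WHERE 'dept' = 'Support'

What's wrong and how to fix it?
Bug: 'dept' in single quotes is a string literal, not the column; the comparison is literal-vs-literal and never true

Fix: Remove the quotes around the column name (or use double quotes for an identifier)

Corrected query:
SELECT id, name, dept FROM employees WHERE dept = 'Support'

Result:
id | name  | dept   
---+-------+--------
1  | Carol | Support
4  | Iris  | Support
5  | Frank | Support
6  | Liam  | Support
7  | Kate  | Support
8  | Grace | Support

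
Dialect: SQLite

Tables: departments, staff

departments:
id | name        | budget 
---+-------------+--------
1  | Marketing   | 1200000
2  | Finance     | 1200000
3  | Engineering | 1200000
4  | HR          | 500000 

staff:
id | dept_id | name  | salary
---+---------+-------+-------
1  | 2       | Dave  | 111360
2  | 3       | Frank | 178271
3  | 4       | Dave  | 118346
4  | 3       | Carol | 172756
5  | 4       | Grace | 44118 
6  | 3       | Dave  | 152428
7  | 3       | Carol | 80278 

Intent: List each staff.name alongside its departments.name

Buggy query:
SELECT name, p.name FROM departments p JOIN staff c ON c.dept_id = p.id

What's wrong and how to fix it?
Bug: 'name' exists in both joined tables, so the database can't tell which one is meant

Fix: Prefix ambiguous columns with the table alias

Corrected query:
SELECT c.name, p.name FROM departments p JOIN staff c ON c.dept_id = p.id

Result:
name  | name       
------+------------
Dave  | Finance    
Frank | Engineering
Dave  | HR         
Carol | Engineering
Grace | HR         
Dave  | Engineering
Carol | Engineering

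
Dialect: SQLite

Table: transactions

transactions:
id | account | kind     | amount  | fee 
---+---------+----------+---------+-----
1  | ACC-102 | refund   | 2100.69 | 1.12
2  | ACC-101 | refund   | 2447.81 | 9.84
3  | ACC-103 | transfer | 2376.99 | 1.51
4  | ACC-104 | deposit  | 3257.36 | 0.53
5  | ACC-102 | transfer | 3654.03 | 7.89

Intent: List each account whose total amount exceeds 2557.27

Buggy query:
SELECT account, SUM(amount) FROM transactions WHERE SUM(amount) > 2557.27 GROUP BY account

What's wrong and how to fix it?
Bug: SUM(amount) is an aggregate, but WHERE filters rows before aggregation

Fix: Use HAVING (which filters groups after aggregation) instead of WHERE

Corrected query:
SELECT account, SUM(amount) FROM transactions GROUP BY account HAVING SUM(amount) > 2557.27

Result:
account | SUM(amount)
--------+------------
ACC-102 | 5754.72    
ACC-104 | 3257.36    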